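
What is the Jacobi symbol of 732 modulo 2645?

-1

(732 / 2645)
  = (183 / 2645)    [2645 ≡ 5 mod 8 ⇒ (2 / 2645)^2 = +1]
  = (2645 / 183)    [QR: 2645 ≡ 1 mod 4, sign kept]
  = (83 / 183)    [2645 ≡ 83 mod 183]
  = -(183 / 83)    [QR: both ≡ 3 mod 4, sign flips]
  = -(17 / 83)    [183 ≡ 17 mod 83]
  = -(83 / 17)    [QR: 17 ≡ 1 mod 4, sign kept]
  = -(15 / 17)    [83 ≡ 15 mod 17]
  = -(17 / 15)    [QR: 17 ≡ 1 mod 4, sign kept]
  = -(2 / 15)    [17 ≡ 2 mod 15]
  = -(1 / 15)    [15 ≡ 7 mod 8 ⇒ (2 / 15) = +1]
  = -1    [(1 / 15) = 1]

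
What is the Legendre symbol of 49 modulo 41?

(49|41)
  = (8|41)    [49 ≡ 8 mod 41]
  = (1|41)    [41 ≡ 1 mod 8 ⇒ (2|41)^3 = +1]
  = 1    [(1|41) = 1]

1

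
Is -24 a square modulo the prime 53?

(-24/53)
  = (24/53)    [53 ≡ 1 mod 4 ⇒ (-1/53) = +1]
  = -(3/53)    [53 ≡ 5 mod 8 ⇒ (2/53)^3 = -1]
  = -(53/3)    [QR: 53 ≡ 1 mod 4, sign kept]
  = -(2/3)    [53 ≡ 2 mod 3]
  = (1/3)    [3 ≡ 3 mod 8 ⇒ (2/3) = -1]
  = 1    [(1/3) = 1]
The Legendre symbol is 1, so x^2 ≡ -24 (mod 53) has solution.

yes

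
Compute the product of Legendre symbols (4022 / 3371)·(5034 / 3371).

-1

By multiplicativity, (4022·5034 / 3371) = (4022 / 3371)·(5034 / 3371).
First factor (4022 / 3371):
Reduce the numerator: 4022 ≡ 651 (mod 3371), so (4022 / 3371) = (651 / 3371).
Both 651 ≡ 3 and 3371 ≡ 3 (mod 4), so reciprocity gives (651 / 3371) = -(3371 / 651). Reduce: 3371 ≡ 116 (mod 651). Now have -(116 / 651).
Factor out 2: 116 = 2^2·29. Since 651 ≡ 3 (mod 8), (2 / 651) = -1, and (2 / 651)^2 = +1. Now have -(29 / 651).
29 ≡ 1 (mod 4), so quadratic reciprocity gives (29 / 651) = (651 / 29). Reduce: 651 ≡ 13 (mod 29). Now have -(13 / 29).
13 ≡ 1 (mod 4), so quadratic reciprocity gives (13 / 29) = (29 / 13). Reduce: 29 ≡ 3 (mod 13). Now have -(3 / 13).
13 ≡ 1 (mod 4), so quadratic reciprocity gives (3 / 13) = (13 / 3). Reduce: 13 ≡ 1 (mod 3). Now have -(1 / 3).
(1 / 3) = 1. Collecting the sign factors: -1.
Second factor (5034 / 3371):
Reduce the numerator: 5034 ≡ 1663 (mod 3371), so (5034 / 3371) = (1663 / 3371).
Both 1663 ≡ 3 and 3371 ≡ 3 (mod 4), so reciprocity gives (1663 / 3371) = -(3371 / 1663). Reduce: 3371 ≡ 45 (mod 1663). Now have -(45 / 1663).
45 ≡ 1 (mod 4), so quadratic reciprocity gives (45 / 1663) = (1663 / 45). Reduce: 1663 ≡ 43 (mod 45). Now have -(43 / 45).
45 ≡ 1 (mod 4), so quadratic reciprocity gives (43 / 45) = (45 / 43). Reduce: 45 ≡ 2 (mod 43). Now have -(2 / 43).
Factor out 2: 2 = 2. Since 43 ≡ 3 (mod 8), (2 / 43) = -1. Now have (1 / 43).
(1 / 43) = 1. Collecting the sign factors: 1.
Product: (-1)·(1) = -1.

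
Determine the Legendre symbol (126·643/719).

By multiplicativity, (126·643/719) = (126/719)·(643/719).
First factor (126/719):
Factor out 2: 126 = 2·63. Since 719 ≡ 7 (mod 8), (2/719) = +1. Now have (63/719).
Both 63 ≡ 3 and 719 ≡ 3 (mod 4), so reciprocity gives (63/719) = -(719/63). Reduce: 719 ≡ 26 (mod 63). Now have -(26/63).
Factor out 2: 26 = 2·13. Since 63 ≡ 7 (mod 8), (2/63) = +1. Now have -(13/63).
13 ≡ 1 (mod 4), so quadratic reciprocity gives (13/63) = (63/13). Reduce: 63 ≡ 11 (mod 13). Now have -(11/13).
13 ≡ 1 (mod 4), so quadratic reciprocity gives (11/13) = (13/11). Reduce: 13 ≡ 2 (mod 11). Now have -(2/11).
Factor out 2: 2 = 2. Since 11 ≡ 3 (mod 8), (2/11) = -1. Now have (1/11).
(1/11) = 1. Collecting the sign factors: 1.
Second factor (643/719):
Both 643 ≡ 3 and 719 ≡ 3 (mod 4), so reciprocity gives (643/719) = -(719/643). Reduce: 719 ≡ 76 (mod 643). Now have -(76/643).
Factor out 2: 76 = 2^2·19. Since 643 ≡ 3 (mod 8), (2/643) = -1, and (2/643)^2 = +1. Now have -(19/643).
Both 19 ≡ 3 and 643 ≡ 3 (mod 4), so reciprocity gives (19/643) = -(643/19). Reduce: 643 ≡ 16 (mod 19). Now have (16/19).
Factor out 2: 16 = 2^4. Since 19 ≡ 3 (mod 8), (2/19) = -1, and (2/19)^4 = +1. Now have (1/19).
(1/19) = 1. Collecting the sign factors: 1.
Product: (1)·(1) = 1.

1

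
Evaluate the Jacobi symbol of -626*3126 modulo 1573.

By multiplicativity, (-626·3126/1573) = (-626/1573)·(3126/1573).
First factor (-626/1573):
Reduce the numerator: -626 ≡ 947 (mod 1573), so (-626/1573) = (947/1573).
1573 ≡ 1 (mod 4), so quadratic reciprocity gives (947/1573) = (1573/947). Reduce: 1573 ≡ 626 (mod 947). Now have (626/947).
Factor out 2: 626 = 2·313. Since 947 ≡ 3 (mod 8), (2/947) = -1. Now have -(313/947).
313 ≡ 1 (mod 4), so quadratic reciprocity gives (313/947) = (947/313). Reduce: 947 ≡ 8 (mod 313). Now have -(8/313).
Factor out 2: 8 = 2^3. Since 313 ≡ 1 (mod 8), (2/313) = +1, and (2/313)^3 = +1. Now have -(1/313).
(1/313) = 1. Collecting the sign factors: -1.
Second factor (3126/1573):
Reduce the numerator: 3126 ≡ 1553 (mod 1573), so (3126/1573) = (1553/1573).
1553 ≡ 1 (mod 4), so quadratic reciprocity gives (1553/1573) = (1573/1553). Reduce: 1573 ≡ 20 (mod 1553). Now have (20/1553).
Factor out 2: 20 = 2^2·5. Since 1553 ≡ 1 (mod 8), (2/1553) = +1, and (2/1553)^2 = +1. Now have (5/1553).
5 ≡ 1 (mod 4), so quadratic reciprocity gives (5/1553) = (1553/5). Reduce: 1553 ≡ 3 (mod 5). Now have (3/5).
5 ≡ 1 (mod 4), so quadratic reciprocity gives (3/5) = (5/3). Reduce: 5 ≡ 2 (mod 3). Now have (2/3).
Factor out 2: 2 = 2. Since 3 ≡ 3 (mod 8), (2/3) = -1. Now have -(1/3).
(1/3) = 1. Collecting the sign factors: -1.
Product: (-1)·(-1) = 1.

1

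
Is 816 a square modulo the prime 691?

yes

(816/691)
  = (125/691)    [816 ≡ 125 mod 691]
  = (691/125)    [QR: 125 ≡ 1 mod 4, sign kept]
  = (66/125)    [691 ≡ 66 mod 125]
  = -(33/125)    [125 ≡ 5 mod 8 ⇒ (2/125) = -1]
  = -(125/33)    [QR: 33 ≡ 1 mod 4, sign kept]
  = -(26/33)    [125 ≡ 26 mod 33]
  = -(13/33)    [33 ≡ 1 mod 8 ⇒ (2/33) = +1]
  = -(33/13)    [QR: 13 ≡ 1 mod 4, sign kept]
  = -(7/13)    [33 ≡ 7 mod 13]
  = -(13/7)    [QR: 13 ≡ 1 mod 4, sign kept]
  = -(6/7)    [13 ≡ 6 mod 7]
  = -(3/7)    [7 ≡ 7 mod 8 ⇒ (2/7) = +1]
  = (7/3)    [QR: both ≡ 3 mod 4, sign flips]
  = (1/3)    [7 ≡ 1 mod 3]
  = 1    [(1/3) = 1]
The Legendre symbol is 1, so x^2 ≡ 816 (mod 691) has solution.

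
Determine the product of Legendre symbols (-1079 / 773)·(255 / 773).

By multiplicativity, (-1079·255 / 773) = (-1079 / 773)·(255 / 773).
First factor (-1079 / 773):
(-1079 / 773)
  = (467 / 773)    [-1079 ≡ 467 mod 773]
  = (773 / 467)    [QR: 773 ≡ 1 mod 4, sign kept]
  = (306 / 467)    [773 ≡ 306 mod 467]
  = -(153 / 467)    [467 ≡ 3 mod 8 ⇒ (2 / 467) = -1]
  = -(467 / 153)    [QR: 153 ≡ 1 mod 4, sign kept]
  = -(8 / 153)    [467 ≡ 8 mod 153]
  = -(1 / 153)    [153 ≡ 1 mod 8 ⇒ (2 / 153)^3 = +1]
  = -1    [(1 / 153) = 1]
Second factor (255 / 773):
(255 / 773)
  = (773 / 255)    [QR: 773 ≡ 1 mod 4, sign kept]
  = (8 / 255)    [773 ≡ 8 mod 255]
  = (1 / 255)    [255 ≡ 7 mod 8 ⇒ (2 / 255)^3 = +1]
  = 1    [(1 / 255) = 1]
Product: (-1)·(1) = -1.

-1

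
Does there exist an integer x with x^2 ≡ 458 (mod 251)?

(458|251)
  = (207|251)    [458 ≡ 207 mod 251]
  = -(251|207)    [QR: both ≡ 3 mod 4, sign flips]
  = -(44|207)    [251 ≡ 44 mod 207]
  = -(11|207)    [207 ≡ 7 mod 8 ⇒ (2|207)^2 = +1]
  = (207|11)    [QR: both ≡ 3 mod 4, sign flips]
  = (9|11)    [207 ≡ 9 mod 11]
  = (11|9)    [QR: 9 ≡ 1 mod 4, sign kept]
  = (2|9)    [11 ≡ 2 mod 9]
  = (1|9)    [9 ≡ 1 mod 8 ⇒ (2|9) = +1]
  = 1    [(1|9) = 1]
The Legendre symbol is 1, so x^2 ≡ 458 (mod 251) has solution.

yes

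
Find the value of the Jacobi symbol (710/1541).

-1

(710/1541)
  = -(355/1541)    [1541 ≡ 5 mod 8 ⇒ (2/1541) = -1]
  = -(1541/355)    [QR: 1541 ≡ 1 mod 4, sign kept]
  = -(121/355)    [1541 ≡ 121 mod 355]
  = -(355/121)    [QR: 121 ≡ 1 mod 4, sign kept]
  = -(113/121)    [355 ≡ 113 mod 121]
  = -(121/113)    [QR: 113 ≡ 1 mod 4, sign kept]
  = -(8/113)    [121 ≡ 8 mod 113]
  = -(1/113)    [113 ≡ 1 mod 8 ⇒ (2/113)^3 = +1]
  = -1    [(1/113) = 1]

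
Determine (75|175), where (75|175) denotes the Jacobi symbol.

0

Both 75 ≡ 3 and 175 ≡ 3 (mod 4), so reciprocity gives (75|175) = -(175|75). Reduce: 175 ≡ 25 (mod 75). Now have -(25|75).
25 ≡ 1 (mod 4), so quadratic reciprocity gives (25|75) = (75|25). Reduce: 75 ≡ 0 (mod 25). Now have -(0|25).
The numerator is now 0 with denominator 25 > 1: the symbol is 0.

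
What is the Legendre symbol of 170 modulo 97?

1

Reduce the numerator: 170 ≡ 73 (mod 97), so (170 / 97) = (73 / 97).
73 ≡ 1 (mod 4), so quadratic reciprocity gives (73 / 97) = (97 / 73). Reduce: 97 ≡ 24 (mod 73). Now have (24 / 73).
Factor out 2: 24 = 2^3·3. Since 73 ≡ 1 (mod 8), (2 / 73) = +1, and (2 / 73)^3 = +1. Now have (3 / 73).
73 ≡ 1 (mod 4), so quadratic reciprocity gives (3 / 73) = (73 / 3). Reduce: 73 ≡ 1 (mod 3). Now have (1 / 3).
(1 / 3) = 1. Collecting the sign factors: 1.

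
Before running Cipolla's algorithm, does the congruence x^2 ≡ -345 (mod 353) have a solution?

yes

Reduce the numerator: -345 ≡ 8 (mod 353), so (-345/353) = (8/353).
Factor out 2: 8 = 2^3. Since 353 ≡ 1 (mod 8), (2/353) = +1, and (2/353)^3 = +1. Now have (1/353).
(1/353) = 1. Collecting the sign factors: 1.
The Legendre symbol is 1, so x^2 ≡ -345 (mod 353) has solution.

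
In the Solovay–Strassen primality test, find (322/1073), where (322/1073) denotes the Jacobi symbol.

-1

(322/1073)
  = (161/1073)    [1073 ≡ 1 mod 8 ⇒ (2/1073) = +1]
  = (1073/161)    [QR: 161 ≡ 1 mod 4, sign kept]
  = (107/161)    [1073 ≡ 107 mod 161]
  = (161/107)    [QR: 161 ≡ 1 mod 4, sign kept]
  = (54/107)    [161 ≡ 54 mod 107]
  = -(27/107)    [107 ≡ 3 mod 8 ⇒ (2/107) = -1]
  = (107/27)    [QR: both ≡ 3 mod 4, sign flips]
  = (26/27)    [107 ≡ 26 mod 27]
  = -(13/27)    [27 ≡ 3 mod 8 ⇒ (2/27) = -1]
  = -(27/13)    [QR: 13 ≡ 1 mod 4, sign kept]
  = -(1/13)    [27 ≡ 1 mod 13]
  = -1    [(1/13) = 1]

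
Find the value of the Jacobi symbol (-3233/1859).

1

Reduce the numerator: -3233 ≡ 485 (mod 1859), so (-3233/1859) = (485/1859).
485 ≡ 1 (mod 4), so quadratic reciprocity gives (485/1859) = (1859/485). Reduce: 1859 ≡ 404 (mod 485). Now have (404/485).
Factor out 2: 404 = 2^2·101. Since 485 ≡ 5 (mod 8), (2/485) = -1, and (2/485)^2 = +1. Now have (101/485).
101 ≡ 1 (mod 4), so quadratic reciprocity gives (101/485) = (485/101). Reduce: 485 ≡ 81 (mod 101). Now have (81/101).
81 ≡ 1 (mod 4), so quadratic reciprocity gives (81/101) = (101/81). Reduce: 101 ≡ 20 (mod 81). Now have (20/81).
Factor out 2: 20 = 2^2·5. Since 81 ≡ 1 (mod 8), (2/81) = +1, and (2/81)^2 = +1. Now have (5/81).
5 ≡ 1 (mod 4), so quadratic reciprocity gives (5/81) = (81/5). Reduce: 81 ≡ 1 (mod 5). Now have (1/5).
(1/5) = 1. Collecting the sign factors: 1.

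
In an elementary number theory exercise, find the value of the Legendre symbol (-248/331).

1

(-248/331)
  = (83/331)    [-248 ≡ 83 mod 331]
  = -(331/83)    [QR: both ≡ 3 mod 4, sign flips]
  = -(82/83)    [331 ≡ 82 mod 83]
  = (41/83)    [83 ≡ 3 mod 8 ⇒ (2/83) = -1]
  = (83/41)    [QR: 41 ≡ 1 mod 4, sign kept]
  = (1/41)    [83 ≡ 1 mod 41]
  = 1    [(1/41) = 1]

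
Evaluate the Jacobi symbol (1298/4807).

Factor out 2: 1298 = 2·649. Since 4807 ≡ 7 (mod 8), (2/4807) = +1. Now have (649/4807).
649 ≡ 1 (mod 4), so quadratic reciprocity gives (649/4807) = (4807/649). Reduce: 4807 ≡ 264 (mod 649). Now have (264/649).
Factor out 2: 264 = 2^3·33. Since 649 ≡ 1 (mod 8), (2/649) = +1, and (2/649)^3 = +1. Now have (33/649).
33 ≡ 1 (mod 4), so quadratic reciprocity gives (33/649) = (649/33). Reduce: 649 ≡ 22 (mod 33). Now have (22/33).
Factor out 2: 22 = 2·11. Since 33 ≡ 1 (mod 8), (2/33) = +1. Now have (11/33).
33 ≡ 1 (mod 4), so quadratic reciprocity gives (11/33) = (33/11). Reduce: 33 ≡ 0 (mod 11). Now have (0/11).
The numerator is now 0 with denominator 11 > 1: the symbol is 0.

0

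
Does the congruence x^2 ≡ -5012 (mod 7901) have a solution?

Reduce the numerator: -5012 ≡ 2889 (mod 7901), so (-5012/7901) = (2889/7901).
2889 ≡ 1 (mod 4), so quadratic reciprocity gives (2889/7901) = (7901/2889). Reduce: 7901 ≡ 2123 (mod 2889). Now have (2123/2889).
2889 ≡ 1 (mod 4), so quadratic reciprocity gives (2123/2889) = (2889/2123). Reduce: 2889 ≡ 766 (mod 2123). Now have (766/2123).
Factor out 2: 766 = 2·383. Since 2123 ≡ 3 (mod 8), (2/2123) = -1. Now have -(383/2123).
Both 383 ≡ 3 and 2123 ≡ 3 (mod 4), so reciprocity gives (383/2123) = -(2123/383). Reduce: 2123 ≡ 208 (mod 383). Now have (208/383).
Factor out 2: 208 = 2^4·13. Since 383 ≡ 7 (mod 8), (2/383) = +1, and (2/383)^4 = +1. Now have (13/383).
13 ≡ 1 (mod 4), so quadratic reciprocity gives (13/383) = (383/13). Reduce: 383 ≡ 6 (mod 13). Now have (6/13).
Factor out 2: 6 = 2·3. Since 13 ≡ 5 (mod 8), (2/13) = -1. Now have -(3/13).
13 ≡ 1 (mod 4), so quadratic reciprocity gives (3/13) = (13/3). Reduce: 13 ≡ 1 (mod 3). Now have -(1/3).
(1/3) = 1. Collecting the sign factors: -1.
The Legendre symbol is -1, so x^2 ≡ -5012 (mod 7901) has no solution.

no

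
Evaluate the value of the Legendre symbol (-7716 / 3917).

1

Reduce the numerator: -7716 ≡ 118 (mod 3917), so (-7716 / 3917) = (118 / 3917).
Factor out 2: 118 = 2·59. Since 3917 ≡ 5 (mod 8), (2 / 3917) = -1. Now have -(59 / 3917).
3917 ≡ 1 (mod 4), so quadratic reciprocity gives (59 / 3917) = (3917 / 59). Reduce: 3917 ≡ 23 (mod 59). Now have -(23 / 59).
Both 23 ≡ 3 and 59 ≡ 3 (mod 4), so reciprocity gives (23 / 59) = -(59 / 23). Reduce: 59 ≡ 13 (mod 23). Now have (13 / 23).
13 ≡ 1 (mod 4), so quadratic reciprocity gives (13 / 23) = (23 / 13). Reduce: 23 ≡ 10 (mod 13). Now have (10 / 13).
Factor out 2: 10 = 2·5. Since 13 ≡ 5 (mod 8), (2 / 13) = -1. Now have -(5 / 13).
5 ≡ 1 (mod 4), so quadratic reciprocity gives (5 / 13) = (13 / 5). Reduce: 13 ≡ 3 (mod 5). Now have -(3 / 5).
5 ≡ 1 (mod 4), so quadratic reciprocity gives (3 / 5) = (5 / 3). Reduce: 5 ≡ 2 (mod 3). Now have -(2 / 3).
Factor out 2: 2 = 2. Since 3 ≡ 3 (mod 8), (2 / 3) = -1. Now have (1 / 3).
(1 / 3) = 1. Collecting the sign factors: 1.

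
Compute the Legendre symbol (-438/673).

1

Reduce the numerator: -438 ≡ 235 (mod 673), so (-438/673) = (235/673).
673 ≡ 1 (mod 4), so quadratic reciprocity gives (235/673) = (673/235). Reduce: 673 ≡ 203 (mod 235). Now have (203/235).
Both 203 ≡ 3 and 235 ≡ 3 (mod 4), so reciprocity gives (203/235) = -(235/203). Reduce: 235 ≡ 32 (mod 203). Now have -(32/203).
Factor out 2: 32 = 2^5. Since 203 ≡ 3 (mod 8), (2/203) = -1, and (2/203)^5 = -1. Now have (1/203).
(1/203) = 1. Collecting the sign factors: 1.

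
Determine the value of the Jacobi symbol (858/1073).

(858/1073)
  = (429/1073)    [1073 ≡ 1 mod 8 ⇒ (2/1073) = +1]
  = (1073/429)    [QR: 429 ≡ 1 mod 4, sign kept]
  = (215/429)    [1073 ≡ 215 mod 429]
  = (429/215)    [QR: 429 ≡ 1 mod 4, sign kept]
  = (214/215)    [429 ≡ 214 mod 215]
  = (107/215)    [215 ≡ 7 mod 8 ⇒ (2/215) = +1]
  = -(215/107)    [QR: both ≡ 3 mod 4, sign flips]
  = -(1/107)    [215 ≡ 1 mod 107]
  = -1    [(1/107) = 1]

-1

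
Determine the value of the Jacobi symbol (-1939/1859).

Reduce the numerator: -1939 ≡ 1779 (mod 1859), so (-1939/1859) = (1779/1859).
Both 1779 ≡ 3 and 1859 ≡ 3 (mod 4), so reciprocity gives (1779/1859) = -(1859/1779). Reduce: 1859 ≡ 80 (mod 1779). Now have -(80/1779).
Factor out 2: 80 = 2^4·5. Since 1779 ≡ 3 (mod 8), (2/1779) = -1, and (2/1779)^4 = +1. Now have -(5/1779).
5 ≡ 1 (mod 4), so quadratic reciprocity gives (5/1779) = (1779/5). Reduce: 1779 ≡ 4 (mod 5). Now have -(4/5).
Factor out 2: 4 = 2^2. Since 5 ≡ 5 (mod 8), (2/5) = -1, and (2/5)^2 = +1. Now have -(1/5).
(1/5) = 1. Collecting the sign factors: -1.

-1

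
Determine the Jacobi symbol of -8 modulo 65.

1

Reduce the numerator: -8 ≡ 57 (mod 65), so (-8 / 65) = (57 / 65).
57 ≡ 1 (mod 4), so quadratic reciprocity gives (57 / 65) = (65 / 57). Reduce: 65 ≡ 8 (mod 57). Now have (8 / 57).
Factor out 2: 8 = 2^3. Since 57 ≡ 1 (mod 8), (2 / 57) = +1, and (2 / 57)^3 = +1. Now have (1 / 57).
(1 / 57) = 1. Collecting the sign factors: 1.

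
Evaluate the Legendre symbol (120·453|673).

-1

By multiplicativity, (120·453|673) = (120|673)·(453|673).
First factor (120|673):
(120|673)
  = (15|673)    [673 ≡ 1 mod 8 ⇒ (2|673)^3 = +1]
  = (673|15)    [QR: 673 ≡ 1 mod 4, sign kept]
  = (13|15)    [673 ≡ 13 mod 15]
  = (15|13)    [QR: 13 ≡ 1 mod 4, sign kept]
  = (2|13)    [15 ≡ 2 mod 13]
  = -(1|13)    [13 ≡ 5 mod 8 ⇒ (2|13) = -1]
  = -1    [(1|13) = 1]
Second factor (453|673):
(453|673)
  = (673|453)    [QR: 453 ≡ 1 mod 4, sign kept]
  = (220|453)    [673 ≡ 220 mod 453]
  = (55|453)    [453 ≡ 5 mod 8 ⇒ (2|453)^2 = +1]
  = (453|55)    [QR: 453 ≡ 1 mod 4, sign kept]
  = (13|55)    [453 ≡ 13 mod 55]
  = (55|13)    [QR: 13 ≡ 1 mod 4, sign kept]
  = (3|13)    [55 ≡ 3 mod 13]
  = (13|3)    [QR: 13 ≡ 1 mod 4, sign kept]
  = (1|3)    [13 ≡ 1 mod 3]
  = 1    [(1|3) = 1]
Product: (-1)·(1) = -1.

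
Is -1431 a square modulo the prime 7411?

yes

Reduce the numerator: -1431 ≡ 5980 (mod 7411), so (-1431/7411) = (5980/7411).
Factor out 2: 5980 = 2^2·1495. Since 7411 ≡ 3 (mod 8), (2/7411) = -1, and (2/7411)^2 = +1. Now have (1495/7411).
Both 1495 ≡ 3 and 7411 ≡ 3 (mod 4), so reciprocity gives (1495/7411) = -(7411/1495). Reduce: 7411 ≡ 1431 (mod 1495). Now have -(1431/1495).
Both 1431 ≡ 3 and 1495 ≡ 3 (mod 4), so reciprocity gives (1431/1495) = -(1495/1431). Reduce: 1495 ≡ 64 (mod 1431). Now have (64/1431).
Factor out 2: 64 = 2^6. Since 1431 ≡ 7 (mod 8), (2/1431) = +1, and (2/1431)^6 = +1. Now have (1/1431).
(1/1431) = 1. Collecting the sign factors: 1.
The Legendre symbol is 1, so x^2 ≡ -1431 (mod 7411) has solution.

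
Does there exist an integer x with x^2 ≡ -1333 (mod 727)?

yes

Reduce the numerator: -1333 ≡ 121 (mod 727), so (-1333|727) = (121|727).
121 ≡ 1 (mod 4), so quadratic reciprocity gives (121|727) = (727|121). Reduce: 727 ≡ 1 (mod 121). Now have (1|121).
(1|121) = 1. Collecting the sign factors: 1.
The Legendre symbol is 1, so x^2 ≡ -1333 (mod 727) has solution.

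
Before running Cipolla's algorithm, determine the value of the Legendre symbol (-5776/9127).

-1

(-5776/9127)
  = (3351/9127)    [-5776 ≡ 3351 mod 9127]
  = -(9127/3351)    [QR: both ≡ 3 mod 4, sign flips]
  = -(2425/3351)    [9127 ≡ 2425 mod 3351]
  = -(3351/2425)    [QR: 2425 ≡ 1 mod 4, sign kept]
  = -(926/2425)    [3351 ≡ 926 mod 2425]
  = -(463/2425)    [2425 ≡ 1 mod 8 ⇒ (2/2425) = +1]
  = -(2425/463)    [QR: 2425 ≡ 1 mod 4, sign kept]
  = -(110/463)    [2425 ≡ 110 mod 463]
  = -(55/463)    [463 ≡ 7 mod 8 ⇒ (2/463) = +1]
  = (463/55)    [QR: both ≡ 3 mod 4, sign flips]
  = (23/55)    [463 ≡ 23 mod 55]
  = -(55/23)    [QR: both ≡ 3 mod 4, sign flips]
  = -(9/23)    [55 ≡ 9 mod 23]
  = -(23/9)    [QR: 9 ≡ 1 mod 4, sign kept]
  = -(5/9)    [23 ≡ 5 mod 9]
  = -(9/5)    [QR: 5 ≡ 1 mod 4, sign kept]
  = -(4/5)    [9 ≡ 4 mod 5]
  = -(1/5)    [5 ≡ 5 mod 8 ⇒ (2/5)^2 = +1]
  = -1    [(1/5) = 1]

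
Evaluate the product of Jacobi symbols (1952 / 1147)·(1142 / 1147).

-1

By multiplicativity, (1952·1142 / 1147) = (1952 / 1147)·(1142 / 1147).
First factor (1952 / 1147):
(1952 / 1147)
  = (805 / 1147)    [1952 ≡ 805 mod 1147]
  = (1147 / 805)    [QR: 805 ≡ 1 mod 4, sign kept]
  = (342 / 805)    [1147 ≡ 342 mod 805]
  = -(171 / 805)    [805 ≡ 5 mod 8 ⇒ (2 / 805) = -1]
  = -(805 / 171)    [QR: 805 ≡ 1 mod 4, sign kept]
  = -(121 / 171)    [805 ≡ 121 mod 171]
  = -(171 / 121)    [QR: 121 ≡ 1 mod 4, sign kept]
  = -(50 / 121)    [171 ≡ 50 mod 121]
  = -(25 / 121)    [121 ≡ 1 mod 8 ⇒ (2 / 121) = +1]
  = -(121 / 25)    [QR: 25 ≡ 1 mod 4, sign kept]
  = -(21 / 25)    [121 ≡ 21 mod 25]
  = -(25 / 21)    [QR: 21 ≡ 1 mod 4, sign kept]
  = -(4 / 21)    [25 ≡ 4 mod 21]
  = -(1 / 21)    [21 ≡ 5 mod 8 ⇒ (2 / 21)^2 = +1]
  = -1    [(1 / 21) = 1]
Second factor (1142 / 1147):
(1142 / 1147)
  = -(571 / 1147)    [1147 ≡ 3 mod 8 ⇒ (2 / 1147) = -1]
  = (1147 / 571)    [QR: both ≡ 3 mod 4, sign flips]
  = (5 / 571)    [1147 ≡ 5 mod 571]
  = (571 / 5)    [QR: 5 ≡ 1 mod 4, sign kept]
  = (1 / 5)    [571 ≡ 1 mod 5]
  = 1    [(1 / 5) = 1]
Product: (-1)·(1) = -1.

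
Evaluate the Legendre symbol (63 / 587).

Both 63 ≡ 3 and 587 ≡ 3 (mod 4), so reciprocity gives (63 / 587) = -(587 / 63). Reduce: 587 ≡ 20 (mod 63). Now have -(20 / 63).
Factor out 2: 20 = 2^2·5. Since 63 ≡ 7 (mod 8), (2 / 63) = +1, and (2 / 63)^2 = +1. Now have -(5 / 63).
5 ≡ 1 (mod 4), so quadratic reciprocity gives (5 / 63) = (63 / 5). Reduce: 63 ≡ 3 (mod 5). Now have -(3 / 5).
5 ≡ 1 (mod 4), so quadratic reciprocity gives (3 / 5) = (5 / 3). Reduce: 5 ≡ 2 (mod 3). Now have -(2 / 3).
Factor out 2: 2 = 2. Since 3 ≡ 3 (mod 8), (2 / 3) = -1. Now have (1 / 3).
(1 / 3) = 1. Collecting the sign factors: 1.

1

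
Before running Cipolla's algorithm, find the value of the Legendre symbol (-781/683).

Reduce the numerator: -781 ≡ 585 (mod 683), so (-781/683) = (585/683).
585 ≡ 1 (mod 4), so quadratic reciprocity gives (585/683) = (683/585). Reduce: 683 ≡ 98 (mod 585). Now have (98/585).
Factor out 2: 98 = 2·49. Since 585 ≡ 1 (mod 8), (2/585) = +1. Now have (49/585).
49 ≡ 1 (mod 4), so quadratic reciprocity gives (49/585) = (585/49). Reduce: 585 ≡ 46 (mod 49). Now have (46/49).
Factor out 2: 46 = 2·23. Since 49 ≡ 1 (mod 8), (2/49) = +1. Now have (23/49).
49 ≡ 1 (mod 4), so quadratic reciprocity gives (23/49) = (49/23). Reduce: 49 ≡ 3 (mod 23). Now have (3/23).
Both 3 ≡ 3 and 23 ≡ 3 (mod 4), so reciprocity gives (3/23) = -(23/3). Reduce: 23 ≡ 2 (mod 3). Now have -(2/3).
Factor out 2: 2 = 2. Since 3 ≡ 3 (mod 8), (2/3) = -1. Now have (1/3).
(1/3) = 1. Collecting the sign factors: 1.

1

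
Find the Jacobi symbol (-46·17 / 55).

1

By multiplicativity, (-46·17 / 55) = (-46 / 55)·(17 / 55).
First factor (-46 / 55):
(-46 / 55)
  = -(46 / 55)    [55 ≡ 3 mod 4 ⇒ (-1 / 55) = -1]
  = -(23 / 55)    [55 ≡ 7 mod 8 ⇒ (2 / 55) = +1]
  = (55 / 23)    [QR: both ≡ 3 mod 4, sign flips]
  = (9 / 23)    [55 ≡ 9 mod 23]
  = (23 / 9)    [QR: 9 ≡ 1 mod 4, sign kept]
  = (5 / 9)    [23 ≡ 5 mod 9]
  = (9 / 5)    [QR: 5 ≡ 1 mod 4, sign kept]
  = (4 / 5)    [9 ≡ 4 mod 5]
  = (1 / 5)    [5 ≡ 5 mod 8 ⇒ (2 / 5)^2 = +1]
  = 1    [(1 / 5) = 1]
Second factor (17 / 55):
(17 / 55)
  = (55 / 17)    [QR: 17 ≡ 1 mod 4, sign kept]
  = (4 / 17)    [55 ≡ 4 mod 17]
  = (1 / 17)    [17 ≡ 1 mod 8 ⇒ (2 / 17)^2 = +1]
  = 1    [(1 / 17) = 1]
Product: (1)·(1) = 1.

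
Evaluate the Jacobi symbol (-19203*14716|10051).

By multiplicativity, (-19203·14716|10051) = (-19203|10051)·(14716|10051).
First factor (-19203|10051):
(-19203|10051)
  = (899|10051)    [-19203 ≡ 899 mod 10051]
  = -(10051|899)    [QR: both ≡ 3 mod 4, sign flips]
  = -(162|899)    [10051 ≡ 162 mod 899]
  = (81|899)    [899 ≡ 3 mod 8 ⇒ (2|899) = -1]
  = (899|81)    [QR: 81 ≡ 1 mod 4, sign kept]
  = (8|81)    [899 ≡ 8 mod 81]
  = (1|81)    [81 ≡ 1 mod 8 ⇒ (2|81)^3 = +1]
  = 1    [(1|81) = 1]
Second factor (14716|10051):
(14716|10051)
  = (4665|10051)    [14716 ≡ 4665 mod 10051]
  = (10051|4665)    [QR: 4665 ≡ 1 mod 4, sign kept]
  = (721|4665)    [10051 ≡ 721 mod 4665]
  = (4665|721)    [QR: 721 ≡ 1 mod 4, sign kept]
  = (339|721)    [4665 ≡ 339 mod 721]
  = (721|339)    [QR: 721 ≡ 1 mod 4, sign kept]
  = (43|339)    [721 ≡ 43 mod 339]
  = -(339|43)    [QR: both ≡ 3 mod 4, sign flips]
  = -(38|43)    [339 ≡ 38 mod 43]
  = (19|43)    [43 ≡ 3 mod 8 ⇒ (2|43) = -1]
  = -(43|19)    [QR: both ≡ 3 mod 4, sign flips]
  = -(5|19)    [43 ≡ 5 mod 19]
  = -(19|5)    [QR: 5 ≡ 1 mod 4, sign kept]
  = -(4|5)    [19 ≡ 4 mod 5]
  = -(1|5)    [5 ≡ 5 mod 8 ⇒ (2|5)^2 = +1]
  = -1    [(1|5) = 1]
Product: (1)·(-1) = -1.

-1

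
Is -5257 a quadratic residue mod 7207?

yes

(-5257|7207)
  = (1950|7207)    [-5257 ≡ 1950 mod 7207]
  = (975|7207)    [7207 ≡ 7 mod 8 ⇒ (2|7207) = +1]
  = -(7207|975)    [QR: both ≡ 3 mod 4, sign flips]
  = -(382|975)    [7207 ≡ 382 mod 975]
  = -(191|975)    [975 ≡ 7 mod 8 ⇒ (2|975) = +1]
  = (975|191)    [QR: both ≡ 3 mod 4, sign flips]
  = (20|191)    [975 ≡ 20 mod 191]
  = (5|191)    [191 ≡ 7 mod 8 ⇒ (2|191)^2 = +1]
  = (191|5)    [QR: 5 ≡ 1 mod 4, sign kept]
  = (1|5)    [191 ≡ 1 mod 5]
  = 1    [(1|5) = 1]
(-5257|7207) = 1, and 7207 is prime, so -5257 is a quadratic residue mod 7207.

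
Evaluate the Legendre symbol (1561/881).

Reduce the numerator: 1561 ≡ 680 (mod 881), so (1561/881) = (680/881).
Factor out 2: 680 = 2^3·85. Since 881 ≡ 1 (mod 8), (2/881) = +1, and (2/881)^3 = +1. Now have (85/881).
85 ≡ 1 (mod 4), so quadratic reciprocity gives (85/881) = (881/85). Reduce: 881 ≡ 31 (mod 85). Now have (31/85).
85 ≡ 1 (mod 4), so quadratic reciprocity gives (31/85) = (85/31). Reduce: 85 ≡ 23 (mod 31). Now have (23/31).
Both 23 ≡ 3 and 31 ≡ 3 (mod 4), so reciprocity gives (23/31) = -(31/23). Reduce: 31 ≡ 8 (mod 23). Now have -(8/23).
Factor out 2: 8 = 2^3. Since 23 ≡ 7 (mod 8), (2/23) = +1, and (2/23)^3 = +1. Now have -(1/23).
(1/23) = 1. Collecting the sign factors: -1.

-1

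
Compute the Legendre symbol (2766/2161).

1

(2766/2161)
  = (605/2161)    [2766 ≡ 605 mod 2161]
  = (2161/605)    [QR: 605 ≡ 1 mod 4, sign kept]
  = (346/605)    [2161 ≡ 346 mod 605]
  = -(173/605)    [605 ≡ 5 mod 8 ⇒ (2/605) = -1]
  = -(605/173)    [QR: 173 ≡ 1 mod 4, sign kept]
  = -(86/173)    [605 ≡ 86 mod 173]
  = (43/173)    [173 ≡ 5 mod 8 ⇒ (2/173) = -1]
  = (173/43)    [QR: 173 ≡ 1 mod 4, sign kept]
  = (1/43)    [173 ≡ 1 mod 43]
  = 1    [(1/43) = 1]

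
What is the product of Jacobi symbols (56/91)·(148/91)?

By multiplicativity, (56·148/91) = (56/91)·(148/91).
First factor (56/91):
(56/91)
  = -(7/91)    [91 ≡ 3 mod 8 ⇒ (2/91)^3 = -1]
  = (91/7)    [QR: both ≡ 3 mod 4, sign flips]
  = (0/7)    [91 ≡ 0 mod 7]
  = 0    [numerator 0, gcd > 1]
Second factor (148/91):
(148/91)
  = (57/91)    [148 ≡ 57 mod 91]
  = (91/57)    [QR: 57 ≡ 1 mod 4, sign kept]
  = (34/57)    [91 ≡ 34 mod 57]
  = (17/57)    [57 ≡ 1 mod 8 ⇒ (2/57) = +1]
  = (57/17)    [QR: 17 ≡ 1 mod 4, sign kept]
  = (6/17)    [57 ≡ 6 mod 17]
  = (3/17)    [17 ≡ 1 mod 8 ⇒ (2/17) = +1]
  = (17/3)    [QR: 17 ≡ 1 mod 4, sign kept]
  = (2/3)    [17 ≡ 2 mod 3]
  = -(1/3)    [3 ≡ 3 mod 8 ⇒ (2/3) = -1]
  = -1    [(1/3) = 1]
Product: (0)·(-1) = 0.

0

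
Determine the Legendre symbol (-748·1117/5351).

-1

By multiplicativity, (-748·1117/5351) = (-748/5351)·(1117/5351).
First factor (-748/5351):
Reduce the numerator: -748 ≡ 4603 (mod 5351), so (-748/5351) = (4603/5351).
Both 4603 ≡ 3 and 5351 ≡ 3 (mod 4), so reciprocity gives (4603/5351) = -(5351/4603). Reduce: 5351 ≡ 748 (mod 4603). Now have -(748/4603).
Factor out 2: 748 = 2^2·187. Since 4603 ≡ 3 (mod 8), (2/4603) = -1, and (2/4603)^2 = +1. Now have -(187/4603).
Both 187 ≡ 3 and 4603 ≡ 3 (mod 4), so reciprocity gives (187/4603) = -(4603/187). Reduce: 4603 ≡ 115 (mod 187). Now have (115/187).
Both 115 ≡ 3 and 187 ≡ 3 (mod 4), so reciprocity gives (115/187) = -(187/115). Reduce: 187 ≡ 72 (mod 115). Now have -(72/115).
Factor out 2: 72 = 2^3·9. Since 115 ≡ 3 (mod 8), (2/115) = -1, and (2/115)^3 = -1. Now have (9/115).
9 ≡ 1 (mod 4), so quadratic reciprocity gives (9/115) = (115/9). Reduce: 115 ≡ 7 (mod 9). Now have (7/9).
9 ≡ 1 (mod 4), so quadratic reciprocity gives (7/9) = (9/7). Reduce: 9 ≡ 2 (mod 7). Now have (2/7).
Factor out 2: 2 = 2. Since 7 ≡ 7 (mod 8), (2/7) = +1. Now have (1/7).
(1/7) = 1. Collecting the sign factors: 1.
Second factor (1117/5351):
1117 ≡ 1 (mod 4), so quadratic reciprocity gives (1117/5351) = (5351/1117). Reduce: 5351 ≡ 883 (mod 1117). Now have (883/1117).
1117 ≡ 1 (mod 4), so quadratic reciprocity gives (883/1117) = (1117/883). Reduce: 1117 ≡ 234 (mod 883). Now have (234/883).
Factor out 2: 234 = 2·117. Since 883 ≡ 3 (mod 8), (2/883) = -1. Now have -(117/883).
117 ≡ 1 (mod 4), so quadratic reciprocity gives (117/883) = (883/117). Reduce: 883 ≡ 64 (mod 117). Now have -(64/117).
Factor out 2: 64 = 2^6. Since 117 ≡ 5 (mod 8), (2/117) = -1, and (2/117)^6 = +1. Now have -(1/117).
(1/117) = 1. Collecting the sign factors: -1.
Product: (1)·(-1) = -1.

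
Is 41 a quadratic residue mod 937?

no

41 ≡ 1 (mod 4), so quadratic reciprocity gives (41/937) = (937/41). Reduce: 937 ≡ 35 (mod 41). Now have (35/41).
41 ≡ 1 (mod 4), so quadratic reciprocity gives (35/41) = (41/35). Reduce: 41 ≡ 6 (mod 35). Now have (6/35).
Factor out 2: 6 = 2·3. Since 35 ≡ 3 (mod 8), (2/35) = -1. Now have -(3/35).
Both 3 ≡ 3 and 35 ≡ 3 (mod 4), so reciprocity gives (3/35) = -(35/3). Reduce: 35 ≡ 2 (mod 3). Now have (2/3).
Factor out 2: 2 = 2. Since 3 ≡ 3 (mod 8), (2/3) = -1. Now have -(1/3).
(1/3) = 1. Collecting the sign factors: -1.
(41/937) = -1, and 937 is prime, so 41 is not a quadratic residue mod 937.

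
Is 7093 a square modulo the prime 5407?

no

(7093|5407)
  = (1686|5407)    [7093 ≡ 1686 mod 5407]
  = (843|5407)    [5407 ≡ 7 mod 8 ⇒ (2|5407) = +1]
  = -(5407|843)    [QR: both ≡ 3 mod 4, sign flips]
  = -(349|843)    [5407 ≡ 349 mod 843]
  = -(843|349)    [QR: 349 ≡ 1 mod 4, sign kept]
  = -(145|349)    [843 ≡ 145 mod 349]
  = -(349|145)    [QR: 145 ≡ 1 mod 4, sign kept]
  = -(59|145)    [349 ≡ 59 mod 145]
  = -(145|59)    [QR: 145 ≡ 1 mod 4, sign kept]
  = -(27|59)    [145 ≡ 27 mod 59]
  = (59|27)    [QR: both ≡ 3 mod 4, sign flips]
  = (5|27)    [59 ≡ 5 mod 27]
  = (27|5)    [QR: 5 ≡ 1 mod 4, sign kept]
  = (2|5)    [27 ≡ 2 mod 5]
  = -(1|5)    [5 ≡ 5 mod 8 ⇒ (2|5) = -1]
  = -1    [(1|5) = 1]
(7093|5407) = -1, and 5407 is prime, so 7093 is not a quadratic residue mod 5407.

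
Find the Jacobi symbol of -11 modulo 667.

-1

Reduce the numerator: -11 ≡ 656 (mod 667), so (-11/667) = (656/667).
Factor out 2: 656 = 2^4·41. Since 667 ≡ 3 (mod 8), (2/667) = -1, and (2/667)^4 = +1. Now have (41/667).
41 ≡ 1 (mod 4), so quadratic reciprocity gives (41/667) = (667/41). Reduce: 667 ≡ 11 (mod 41). Now have (11/41).
41 ≡ 1 (mod 4), so quadratic reciprocity gives (11/41) = (41/11). Reduce: 41 ≡ 8 (mod 11). Now have (8/11).
Factor out 2: 8 = 2^3. Since 11 ≡ 3 (mod 8), (2/11) = -1, and (2/11)^3 = -1. Now have -(1/11).
(1/11) = 1. Collecting the sign factors: -1.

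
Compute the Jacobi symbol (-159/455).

1

(-159/455)
  = -(159/455)    [455 ≡ 3 mod 4 ⇒ (-1/455) = -1]
  = (455/159)    [QR: both ≡ 3 mod 4, sign flips]
  = (137/159)    [455 ≡ 137 mod 159]
  = (159/137)    [QR: 137 ≡ 1 mod 4, sign kept]
  = (22/137)    [159 ≡ 22 mod 137]
  = (11/137)    [137 ≡ 1 mod 8 ⇒ (2/137) = +1]
  = (137/11)    [QR: 137 ≡ 1 mod 4, sign kept]
  = (5/11)    [137 ≡ 5 mod 11]
  = (11/5)    [QR: 5 ≡ 1 mod 4, sign kept]
  = (1/5)    [11 ≡ 1 mod 5]
  = 1    [(1/5) = 1]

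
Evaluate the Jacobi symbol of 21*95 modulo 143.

-1

By multiplicativity, (21·95|143) = (21|143)·(95|143).
First factor (21|143):
21 ≡ 1 (mod 4), so quadratic reciprocity gives (21|143) = (143|21). Reduce: 143 ≡ 17 (mod 21). Now have (17|21).
17 ≡ 1 (mod 4), so quadratic reciprocity gives (17|21) = (21|17). Reduce: 21 ≡ 4 (mod 17). Now have (4|17).
Factor out 2: 4 = 2^2. Since 17 ≡ 1 (mod 8), (2|17) = +1, and (2|17)^2 = +1. Now have (1|17).
(1|17) = 1. Collecting the sign factors: 1.
Second factor (95|143):
Both 95 ≡ 3 and 143 ≡ 3 (mod 4), so reciprocity gives (95|143) = -(143|95). Reduce: 143 ≡ 48 (mod 95). Now have -(48|95).
Factor out 2: 48 = 2^4·3. Since 95 ≡ 7 (mod 8), (2|95) = +1, and (2|95)^4 = +1. Now have -(3|95).
Both 3 ≡ 3 and 95 ≡ 3 (mod 4), so reciprocity gives (3|95) = -(95|3). Reduce: 95 ≡ 2 (mod 3). Now have (2|3).
Factor out 2: 2 = 2. Since 3 ≡ 3 (mod 8), (2|3) = -1. Now have -(1|3).
(1|3) = 1. Collecting the sign factors: -1.
Product: (1)·(-1) = -1.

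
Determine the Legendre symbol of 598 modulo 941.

-1

(598 / 941)
  = -(299 / 941)    [941 ≡ 5 mod 8 ⇒ (2 / 941) = -1]
  = -(941 / 299)    [QR: 941 ≡ 1 mod 4, sign kept]
  = -(44 / 299)    [941 ≡ 44 mod 299]
  = -(11 / 299)    [299 ≡ 3 mod 8 ⇒ (2 / 299)^2 = +1]
  = (299 / 11)    [QR: both ≡ 3 mod 4, sign flips]
  = (2 / 11)    [299 ≡ 2 mod 11]
  = -(1 / 11)    [11 ≡ 3 mod 8 ⇒ (2 / 11) = -1]
  = -1    [(1 / 11) = 1]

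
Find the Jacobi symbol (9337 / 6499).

1

Reduce the numerator: 9337 ≡ 2838 (mod 6499), so (9337 / 6499) = (2838 / 6499).
Factor out 2: 2838 = 2·1419. Since 6499 ≡ 3 (mod 8), (2 / 6499) = -1. Now have -(1419 / 6499).
Both 1419 ≡ 3 and 6499 ≡ 3 (mod 4), so reciprocity gives (1419 / 6499) = -(6499 / 1419). Reduce: 6499 ≡ 823 (mod 1419). Now have (823 / 1419).
Both 823 ≡ 3 and 1419 ≡ 3 (mod 4), so reciprocity gives (823 / 1419) = -(1419 / 823). Reduce: 1419 ≡ 596 (mod 823). Now have -(596 / 823).
Factor out 2: 596 = 2^2·149. Since 823 ≡ 7 (mod 8), (2 / 823) = +1, and (2 / 823)^2 = +1. Now have -(149 / 823).
149 ≡ 1 (mod 4), so quadratic reciprocity gives (149 / 823) = (823 / 149). Reduce: 823 ≡ 78 (mod 149). Now have -(78 / 149).
Factor out 2: 78 = 2·39. Since 149 ≡ 5 (mod 8), (2 / 149) = -1. Now have (39 / 149).
149 ≡ 1 (mod 4), so quadratic reciprocity gives (39 / 149) = (149 / 39). Reduce: 149 ≡ 32 (mod 39). Now have (32 / 39).
Factor out 2: 32 = 2^5. Since 39 ≡ 7 (mod 8), (2 / 39) = +1, and (2 / 39)^5 = +1. Now have (1 / 39).
(1 / 39) = 1. Collecting the sign factors: 1.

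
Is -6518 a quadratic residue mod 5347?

Reduce the numerator: -6518 ≡ 4176 (mod 5347), so (-6518/5347) = (4176/5347).
Factor out 2: 4176 = 2^4·261. Since 5347 ≡ 3 (mod 8), (2/5347) = -1, and (2/5347)^4 = +1. Now have (261/5347).
261 ≡ 1 (mod 4), so quadratic reciprocity gives (261/5347) = (5347/261). Reduce: 5347 ≡ 127 (mod 261). Now have (127/261).
261 ≡ 1 (mod 4), so quadratic reciprocity gives (127/261) = (261/127). Reduce: 261 ≡ 7 (mod 127). Now have (7/127).
Both 7 ≡ 3 and 127 ≡ 3 (mod 4), so reciprocity gives (7/127) = -(127/7). Reduce: 127 ≡ 1 (mod 7). Now have -(1/7).
(1/7) = 1. Collecting the sign factors: -1.
The Legendre symbol is -1, so x^2 ≡ -6518 (mod 5347) has no solution.

no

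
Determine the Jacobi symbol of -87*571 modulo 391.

-1

By multiplicativity, (-87·571/391) = (-87/391)·(571/391).
First factor (-87/391):
(-87/391)
  = -(87/391)    [391 ≡ 3 mod 4 ⇒ (-1/391) = -1]
  = (391/87)    [QR: both ≡ 3 mod 4, sign flips]
  = (43/87)    [391 ≡ 43 mod 87]
  = -(87/43)    [QR: both ≡ 3 mod 4, sign flips]
  = -(1/43)    [87 ≡ 1 mod 43]
  = -1    [(1/43) = 1]
Second factor (571/391):
(571/391)
  = (180/391)    [571 ≡ 180 mod 391]
  = (45/391)    [391 ≡ 7 mod 8 ⇒ (2/391)^2 = +1]
  = (391/45)    [QR: 45 ≡ 1 mod 4, sign kept]
  = (31/45)    [391 ≡ 31 mod 45]
  = (45/31)    [QR: 45 ≡ 1 mod 4, sign kept]
  = (14/31)    [45 ≡ 14 mod 31]
  = (7/31)    [31 ≡ 7 mod 8 ⇒ (2/31) = +1]
  = -(31/7)    [QR: both ≡ 3 mod 4, sign flips]
  = -(3/7)    [31 ≡ 3 mod 7]
  = (7/3)    [QR: both ≡ 3 mod 4, sign flips]
  = (1/3)    [7 ≡ 1 mod 3]
  = 1    [(1/3) = 1]
Product: (-1)·(1) = -1.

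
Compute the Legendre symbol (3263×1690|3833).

1

By multiplicativity, (3263·1690|3833) = (3263|3833)·(1690|3833).
First factor (3263|3833):
(3263|3833)
  = (3833|3263)    [QR: 3833 ≡ 1 mod 4, sign kept]
  = (570|3263)    [3833 ≡ 570 mod 3263]
  = (285|3263)    [3263 ≡ 7 mod 8 ⇒ (2|3263) = +1]
  = (3263|285)    [QR: 285 ≡ 1 mod 4, sign kept]
  = (128|285)    [3263 ≡ 128 mod 285]
  = -(1|285)    [285 ≡ 5 mod 8 ⇒ (2|285)^7 = -1]
  = -1    [(1|285) = 1]
Second factor (1690|3833):
(1690|3833)
  = (845|3833)    [3833 ≡ 1 mod 8 ⇒ (2|3833) = +1]
  = (3833|845)    [QR: 845 ≡ 1 mod 4, sign kept]
  = (453|845)    [3833 ≡ 453 mod 845]
  = (845|453)    [QR: 453 ≡ 1 mod 4, sign kept]
  = (392|453)    [845 ≡ 392 mod 453]
  = -(49|453)    [453 ≡ 5 mod 8 ⇒ (2|453)^3 = -1]
  = -(453|49)    [QR: 49 ≡ 1 mod 4, sign kept]
  = -(12|49)    [453 ≡ 12 mod 49]
  = -(3|49)    [49 ≡ 1 mod 8 ⇒ (2|49)^2 = +1]
  = -(49|3)    [QR: 49 ≡ 1 mod 4, sign kept]
  = -(1|3)    [49 ≡ 1 mod 3]
  = -1    [(1|3) = 1]
Product: (-1)·(-1) = 1.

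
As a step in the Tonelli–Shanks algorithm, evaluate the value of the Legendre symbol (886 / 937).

1

Factor out 2: 886 = 2·443. Since 937 ≡ 1 (mod 8), (2 / 937) = +1. Now have (443 / 937).
937 ≡ 1 (mod 4), so quadratic reciprocity gives (443 / 937) = (937 / 443). Reduce: 937 ≡ 51 (mod 443). Now have (51 / 443).
Both 51 ≡ 3 and 443 ≡ 3 (mod 4), so reciprocity gives (51 / 443) = -(443 / 51). Reduce: 443 ≡ 35 (mod 51). Now have -(35 / 51).
Both 35 ≡ 3 and 51 ≡ 3 (mod 4), so reciprocity gives (35 / 51) = -(51 / 35). Reduce: 51 ≡ 16 (mod 35). Now have (16 / 35).
Factor out 2: 16 = 2^4. Since 35 ≡ 3 (mod 8), (2 / 35) = -1, and (2 / 35)^4 = +1. Now have (1 / 35).
(1 / 35) = 1. Collecting the sign factors: 1.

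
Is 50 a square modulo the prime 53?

Factor out 2: 50 = 2·25. Since 53 ≡ 5 (mod 8), (2/53) = -1. Now have -(25/53).
25 ≡ 1 (mod 4), so quadratic reciprocity gives (25/53) = (53/25). Reduce: 53 ≡ 3 (mod 25). Now have -(3/25).
25 ≡ 1 (mod 4), so quadratic reciprocity gives (3/25) = (25/3). Reduce: 25 ≡ 1 (mod 3). Now have -(1/3).
(1/3) = 1. Collecting the sign factors: -1.
(50/53) = -1, and 53 is prime, so 50 is not a quadratic residue mod 53.

no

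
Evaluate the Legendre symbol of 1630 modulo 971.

(1630/971)
  = (659/971)    [1630 ≡ 659 mod 971]
  = -(971/659)    [QR: both ≡ 3 mod 4, sign flips]
  = -(312/659)    [971 ≡ 312 mod 659]
  = (39/659)    [659 ≡ 3 mod 8 ⇒ (2/659)^3 = -1]
  = -(659/39)    [QR: both ≡ 3 mod 4, sign flips]
  = -(35/39)    [659 ≡ 35 mod 39]
  = (39/35)    [QR: both ≡ 3 mod 4, sign flips]
  = (4/35)    [39 ≡ 4 mod 35]
  = (1/35)    [35 ≡ 3 mod 8 ⇒ (2/35)^2 = +1]
  = 1    [(1/35) = 1]

1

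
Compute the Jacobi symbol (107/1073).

1073 ≡ 1 (mod 4), so quadratic reciprocity gives (107/1073) = (1073/107). Reduce: 1073 ≡ 3 (mod 107). Now have (3/107).
Both 3 ≡ 3 and 107 ≡ 3 (mod 4), so reciprocity gives (3/107) = -(107/3). Reduce: 107 ≡ 2 (mod 3). Now have -(2/3).
Factor out 2: 2 = 2. Since 3 ≡ 3 (mod 8), (2/3) = -1. Now have (1/3).
(1/3) = 1. Collecting the sign factors: 1.

1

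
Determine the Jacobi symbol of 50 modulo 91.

(50/91)
  = -(25/91)    [91 ≡ 3 mod 8 ⇒ (2/91) = -1]
  = -(91/25)    [QR: 25 ≡ 1 mod 4, sign kept]
  = -(16/25)    [91 ≡ 16 mod 25]
  = -(1/25)    [25 ≡ 1 mod 8 ⇒ (2/25)^4 = +1]
  = -1    [(1/25) = 1]

-1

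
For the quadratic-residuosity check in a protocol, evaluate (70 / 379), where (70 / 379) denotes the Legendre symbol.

1

(70 / 379)
  = -(35 / 379)    [379 ≡ 3 mod 8 ⇒ (2 / 379) = -1]
  = (379 / 35)    [QR: both ≡ 3 mod 4, sign flips]
  = (29 / 35)    [379 ≡ 29 mod 35]
  = (35 / 29)    [QR: 29 ≡ 1 mod 4, sign kept]
  = (6 / 29)    [35 ≡ 6 mod 29]
  = -(3 / 29)    [29 ≡ 5 mod 8 ⇒ (2 / 29) = -1]
  = -(29 / 3)    [QR: 29 ≡ 1 mod 4, sign kept]
  = -(2 / 3)    [29 ≡ 2 mod 3]
  = (1 / 3)    [3 ≡ 3 mod 8 ⇒ (2 / 3) = -1]
  = 1    [(1 / 3) = 1]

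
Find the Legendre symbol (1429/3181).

1429 ≡ 1 (mod 4), so quadratic reciprocity gives (1429/3181) = (3181/1429). Reduce: 3181 ≡ 323 (mod 1429). Now have (323/1429).
1429 ≡ 1 (mod 4), so quadratic reciprocity gives (323/1429) = (1429/323). Reduce: 1429 ≡ 137 (mod 323). Now have (137/323).
137 ≡ 1 (mod 4), so quadratic reciprocity gives (137/323) = (323/137). Reduce: 323 ≡ 49 (mod 137). Now have (49/137).
49 ≡ 1 (mod 4), so quadratic reciprocity gives (49/137) = (137/49). Reduce: 137 ≡ 39 (mod 49). Now have (39/49).
49 ≡ 1 (mod 4), so quadratic reciprocity gives (39/49) = (49/39). Reduce: 49 ≡ 10 (mod 39). Now have (10/39).
Factor out 2: 10 = 2·5. Since 39 ≡ 7 (mod 8), (2/39) = +1. Now have (5/39).
5 ≡ 1 (mod 4), so quadratic reciprocity gives (5/39) = (39/5). Reduce: 39 ≡ 4 (mod 5). Now have (4/5).
Factor out 2: 4 = 2^2. Since 5 ≡ 5 (mod 8), (2/5) = -1, and (2/5)^2 = +1. Now have (1/5).
(1/5) = 1. Collecting the sign factors: 1.

1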